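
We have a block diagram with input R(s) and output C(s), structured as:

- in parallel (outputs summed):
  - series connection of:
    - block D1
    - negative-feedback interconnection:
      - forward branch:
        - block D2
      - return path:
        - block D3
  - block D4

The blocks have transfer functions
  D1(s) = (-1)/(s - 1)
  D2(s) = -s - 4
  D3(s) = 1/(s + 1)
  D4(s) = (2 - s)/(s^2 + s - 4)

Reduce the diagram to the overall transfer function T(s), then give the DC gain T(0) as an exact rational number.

First reduce the diagram to T(s).

Step 1: feedback reduction of D2, D3 = s^2/3 + 5*s/3 + 4/3
Step 2: cascade D1, [D2/(1+D2*D3)] = (-s^2 - 5*s - 4)/(3*s - 3)
Step 3: parallel reduction of (D1*[D2/(1+D2*D3)]), D4 = (-s^4 - 6*s^3 - 8*s^2 + 25*s + 10)/(3*s^3 - 15*s + 12)
DC gain: substitute s = 0 into T(s) from step 3: T(0) = 10/12 = 5/6.

Answer: 5/6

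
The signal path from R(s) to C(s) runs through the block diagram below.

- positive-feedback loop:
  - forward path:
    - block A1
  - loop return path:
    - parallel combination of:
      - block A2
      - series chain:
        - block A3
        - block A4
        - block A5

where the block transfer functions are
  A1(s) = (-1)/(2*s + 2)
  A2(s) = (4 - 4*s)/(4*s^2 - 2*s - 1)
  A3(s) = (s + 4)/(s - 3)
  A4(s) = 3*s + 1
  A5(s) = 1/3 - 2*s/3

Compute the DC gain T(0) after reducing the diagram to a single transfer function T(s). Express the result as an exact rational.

Answer: 9/22

Working:
Step 1: reduce the series chain A3, A4, A5 gives (-6*s^3 - 23*s^2 + 5*s + 4)/(3*s - 9)
Step 2: parallel reduction of A2, (A3*A4*A5) gives (-24*s^5 - 80*s^4 + 72*s^3 + 17*s^2 + 35*s - 40)/(12*s^3 - 42*s^2 + 15*s + 9)
Step 3: feedback reduction of A1, (A2+(A3*A4*A5)) gives (12*s^3 - 42*s^2 + 15*s + 9)/(24*s^5 + 56*s^4 - 12*s^3 + 37*s^2 - 83*s + 22)
That last expression is T(s); at s = 0 only the constant terms survive, so T(0) = 9/22.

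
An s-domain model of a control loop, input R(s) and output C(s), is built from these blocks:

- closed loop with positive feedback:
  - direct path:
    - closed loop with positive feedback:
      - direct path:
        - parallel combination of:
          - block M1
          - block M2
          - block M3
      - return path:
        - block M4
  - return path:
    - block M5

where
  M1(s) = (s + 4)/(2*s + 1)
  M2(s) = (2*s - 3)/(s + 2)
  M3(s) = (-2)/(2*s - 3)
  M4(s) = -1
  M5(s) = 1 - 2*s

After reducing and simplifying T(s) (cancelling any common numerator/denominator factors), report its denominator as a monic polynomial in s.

Step 1 - sum the parallel branches M1, M2, M3, giving (10*s^3 - 15*s^2 - 6*s - 19)/(4*s^3 + 4*s^2 - 11*s - 6)
Step 2 - collapse the loop ((M1+M2+M3) forward, M4 return), giving (10*s^3 - 15*s^2 - 6*s - 19)/(14*s^3 - 11*s^2 - 17*s - 25)
Step 3 - apply the feedback formula to [(M1+M2+M3)/(1-(M1+M2+M3)*M4)], M5, giving (10*s^3 - 15*s^2 - 6*s - 19)/(20*s^4 - 26*s^3 - 8*s^2 - 49*s - 6)
The result of step 3 is T(s) in lowest terms. Its denominator has leading coefficient 20; dividing the denominator through by 20 makes it monic.

Hence the answer: s^4 - 13*s^3/10 - 2*s^2/5 - 49*s/20 - 3/10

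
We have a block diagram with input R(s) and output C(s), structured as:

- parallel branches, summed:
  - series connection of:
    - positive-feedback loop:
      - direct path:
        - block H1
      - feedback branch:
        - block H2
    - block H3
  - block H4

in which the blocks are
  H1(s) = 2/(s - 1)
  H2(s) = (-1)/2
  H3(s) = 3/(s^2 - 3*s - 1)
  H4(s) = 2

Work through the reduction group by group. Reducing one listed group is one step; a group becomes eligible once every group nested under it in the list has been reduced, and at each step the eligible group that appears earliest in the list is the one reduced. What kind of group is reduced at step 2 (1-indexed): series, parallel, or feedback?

(1) apply the feedback formula to H1, H2
(2) multiply [H1/(1-H1*H2)], H3 (series)
(3) reduce the parallel group ([H1/(1-H1*H2)]*H3), H4
Step 2 collapses a series group.

Answer: series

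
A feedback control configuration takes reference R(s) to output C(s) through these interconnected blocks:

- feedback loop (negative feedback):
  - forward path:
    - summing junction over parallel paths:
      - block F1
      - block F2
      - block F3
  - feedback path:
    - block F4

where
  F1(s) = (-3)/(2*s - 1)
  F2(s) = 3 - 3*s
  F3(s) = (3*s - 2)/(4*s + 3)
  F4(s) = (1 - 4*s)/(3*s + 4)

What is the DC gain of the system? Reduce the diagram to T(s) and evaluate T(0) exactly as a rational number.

(1) reduce the parallel group F1, F2, F3 gives (-24*s^3 + 24*s^2 - 4*s - 16)/(8*s^2 + 2*s - 3)
(2) apply the feedback formula to (F1+F2+F3), F4 gives (-72*s^4 - 24*s^3 + 84*s^2 - 64*s - 64)/(96*s^4 - 96*s^3 + 78*s^2 + 59*s - 28)
DC gain: substitute s = 0 into T(s) from step 2: T(0) = -64/(-28) = 16/7.

Therefore the answer is 16/7.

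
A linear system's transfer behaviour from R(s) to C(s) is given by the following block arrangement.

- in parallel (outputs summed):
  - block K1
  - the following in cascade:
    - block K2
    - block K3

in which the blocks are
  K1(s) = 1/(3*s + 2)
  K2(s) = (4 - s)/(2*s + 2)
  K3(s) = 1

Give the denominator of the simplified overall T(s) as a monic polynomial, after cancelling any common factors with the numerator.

Answer: s^2 + 5*s/3 + 2/3

Working:
Step 1. reduce the series chain K2, K3; result (4 - s)/(2*s + 2)
Step 2. combine K1, (K2*K3) in parallel; result (-3*s^2 + 12*s + 10)/(6*s^2 + 10*s + 4)
The result of step 2 is T(s) in lowest terms. Its denominator has leading coefficient 6; dividing the denominator through by 6 makes it monic.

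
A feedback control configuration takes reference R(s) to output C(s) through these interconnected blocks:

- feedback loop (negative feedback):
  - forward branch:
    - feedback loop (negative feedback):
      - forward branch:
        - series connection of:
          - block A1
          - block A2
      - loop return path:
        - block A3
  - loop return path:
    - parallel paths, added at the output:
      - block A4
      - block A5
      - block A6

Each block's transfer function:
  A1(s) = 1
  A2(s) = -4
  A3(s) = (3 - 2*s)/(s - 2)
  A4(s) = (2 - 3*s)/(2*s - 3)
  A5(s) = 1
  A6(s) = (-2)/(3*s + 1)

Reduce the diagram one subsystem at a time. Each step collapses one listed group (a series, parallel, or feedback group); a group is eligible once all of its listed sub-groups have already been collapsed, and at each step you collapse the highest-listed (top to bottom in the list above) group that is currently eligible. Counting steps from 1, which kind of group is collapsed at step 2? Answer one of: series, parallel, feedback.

The answer is feedback.

Reasoning:
Step 1 - cascade A1, A2
Step 2 - apply the feedback formula to (A1*A2), A3
Step 3 - parallel reduction of A4, A5, A6
Step 4 - reduce the feedback loop with forward [(A1*A2)/(1+(A1*A2)*A3)] and return (A4+A5+A6)
Step 2: feedback.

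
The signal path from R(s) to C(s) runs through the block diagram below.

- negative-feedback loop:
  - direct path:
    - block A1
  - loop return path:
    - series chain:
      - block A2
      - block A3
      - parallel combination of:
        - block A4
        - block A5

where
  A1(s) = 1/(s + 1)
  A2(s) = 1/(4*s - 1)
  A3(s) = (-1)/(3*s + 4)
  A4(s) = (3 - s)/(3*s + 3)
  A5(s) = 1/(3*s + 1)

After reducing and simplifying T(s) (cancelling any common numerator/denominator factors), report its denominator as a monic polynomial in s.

[1] parallel reduction of A4, A5; result (-3*s^2 + 11*s + 6)/(9*s^2 + 12*s + 3)
[2] combine A2, A3, (A4+A5) in series; result (3*s^2 - 11*s - 6)/(108*s^4 + 261*s^3 + 156*s^2 - 9*s - 12)
[3] close the feedback loop around A1, (A2*A3*(A4+A5)); result (108*s^4 + 261*s^3 + 156*s^2 - 9*s - 12)/(108*s^5 + 369*s^4 + 417*s^3 + 150*s^2 - 32*s - 18)
T(s) is the step-3 result (common factors already cancelled). Leading coefficient of the denominator: 108. Divide through by 108 for the monic polynomial.

Answer: s^5 + 41*s^4/12 + 139*s^3/36 + 25*s^2/18 - 8*s/27 - 1/6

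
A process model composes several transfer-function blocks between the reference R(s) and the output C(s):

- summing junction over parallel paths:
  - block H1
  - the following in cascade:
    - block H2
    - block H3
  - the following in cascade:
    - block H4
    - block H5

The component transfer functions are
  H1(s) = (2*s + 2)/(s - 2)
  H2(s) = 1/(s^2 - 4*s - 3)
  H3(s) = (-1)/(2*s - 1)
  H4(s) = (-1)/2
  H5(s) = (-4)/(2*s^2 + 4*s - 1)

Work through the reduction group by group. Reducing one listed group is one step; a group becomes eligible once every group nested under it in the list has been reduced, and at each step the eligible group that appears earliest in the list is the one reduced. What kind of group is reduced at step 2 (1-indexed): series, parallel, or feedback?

[1] multiply H2, H3 (series)
[2] series reduction of H4, H5
[3] combine H1, (H2*H3), (H4*H5) in parallel
Step 2: series.

Therefore the answer is series.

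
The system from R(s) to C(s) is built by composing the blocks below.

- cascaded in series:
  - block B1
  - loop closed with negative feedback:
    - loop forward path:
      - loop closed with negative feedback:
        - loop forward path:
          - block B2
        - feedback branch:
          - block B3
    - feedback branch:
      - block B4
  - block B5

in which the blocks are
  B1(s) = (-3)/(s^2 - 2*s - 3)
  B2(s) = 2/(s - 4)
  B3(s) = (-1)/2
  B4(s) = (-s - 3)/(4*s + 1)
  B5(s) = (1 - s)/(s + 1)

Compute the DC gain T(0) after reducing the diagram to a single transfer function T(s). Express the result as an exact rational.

The answer is -2/11.

Reasoning:
[1] reduce the feedback loop with forward B2 and return B3, giving 2/(s - 5)
[2] close the feedback loop around [B2/(1+B2*B3)], B4, giving (8*s + 2)/(4*s^2 - 21*s - 11)
[3] series reduction of B1, [[B2/(1+B2*B3)]/(1+[B2/(1+B2*B3)]*B4)], B5, giving (24*s^2 - 18*s - 6)/(4*s^5 - 25*s^4 - 10*s^3 + 104*s^2 + 118*s + 33)
That last expression is T(s); at s = 0 only the constant terms survive, so T(0) = -6/33 = -2/11.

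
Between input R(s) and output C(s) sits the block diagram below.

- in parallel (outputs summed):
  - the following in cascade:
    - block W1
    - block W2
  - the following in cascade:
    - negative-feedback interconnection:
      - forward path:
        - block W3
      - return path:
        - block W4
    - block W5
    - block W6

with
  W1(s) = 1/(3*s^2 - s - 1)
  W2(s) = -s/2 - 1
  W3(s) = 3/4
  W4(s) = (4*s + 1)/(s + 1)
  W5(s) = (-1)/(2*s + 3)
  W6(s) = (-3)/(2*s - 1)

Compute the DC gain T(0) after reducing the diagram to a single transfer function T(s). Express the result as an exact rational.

Step 1. reduce the series chain W1, W2; result (-s - 2)/(6*s^2 - 2*s - 2)
Step 2. apply the feedback formula to W3, W4; result (3*s + 3)/(16*s + 7)
Step 3. series reduction of [W3/(1+W3*W4)], W5, W6; result (9*s + 9)/(64*s^3 + 92*s^2 - 20*s - 21)
Step 4. parallel reduction of (W1*W2), ([W3/(1+W3*W4)]*W5*W6); result (-64*s^4 - 166*s^3 - 128*s^2 + 25*s + 24)/(384*s^5 + 424*s^4 - 432*s^3 - 270*s^2 + 82*s + 42)
That last expression is T(s); at s = 0 only the constant terms survive, so T(0) = 24/42 = 4/7.

Hence the answer: 4/7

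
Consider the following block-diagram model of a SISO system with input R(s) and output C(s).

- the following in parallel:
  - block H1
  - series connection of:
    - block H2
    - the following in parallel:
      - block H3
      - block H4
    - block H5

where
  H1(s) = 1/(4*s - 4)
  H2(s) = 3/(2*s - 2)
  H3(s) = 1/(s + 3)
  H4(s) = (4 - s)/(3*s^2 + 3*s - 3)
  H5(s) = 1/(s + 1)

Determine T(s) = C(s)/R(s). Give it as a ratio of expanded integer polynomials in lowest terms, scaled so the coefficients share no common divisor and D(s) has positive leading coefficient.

1. add H3, H4 (parallel): (2*s^2 + 4*s + 9)/(3*s^3 + 12*s^2 + 6*s - 9)
2. cascade H2, (H3+H4), H5: (2*s^2 + 4*s + 9)/(2*s^5 + 8*s^4 + 2*s^3 - 14*s^2 - 4*s + 6)
3. combine H1, (H2*(H3+H4)*H5) in parallel, giving the overall T(s)

Hence the answer: (s^4 + 5*s^3 + 10*s^2 + 7*s + 15)/(4*s^5 + 16*s^4 + 4*s^3 - 28*s^2 - 8*s + 12)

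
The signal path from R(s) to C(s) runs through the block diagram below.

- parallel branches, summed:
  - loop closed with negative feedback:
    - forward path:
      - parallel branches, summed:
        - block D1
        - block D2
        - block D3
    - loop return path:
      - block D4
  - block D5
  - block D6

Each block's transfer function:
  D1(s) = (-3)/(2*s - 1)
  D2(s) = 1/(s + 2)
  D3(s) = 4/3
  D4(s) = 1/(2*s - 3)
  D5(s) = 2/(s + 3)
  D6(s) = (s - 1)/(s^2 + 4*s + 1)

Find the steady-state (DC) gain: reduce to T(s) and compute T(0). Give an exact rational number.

First reduce the diagram to T(s).

Step 1 - parallel reduction of D1, D2, D3 -> (8*s^2 + 9*s - 29)/(6*s^2 + 9*s - 6)
Step 2 - feedback reduction of (D1+D2+D3), D4 -> (16*s^3 - 6*s^2 - 85*s + 87)/(12*s^3 + 8*s^2 - 30*s - 11)
Step 3 - sum the parallel branches [(D1+D2+D3)/(1+(D1+D2+D3)*D4)], D5, D6 -> (16*s^6 + 142*s^5 + 225*s^4 - 560*s^3 - 855*s^2 + 796*s + 272)/(12*s^6 + 92*s^5 + 182*s^4 - 81*s^3 - 443*s^2 - 233*s - 33)
That last expression is T(s); at s = 0 only the constant terms survive, so T(0) = 272/(-33) = -272/33.

Answer: -272/33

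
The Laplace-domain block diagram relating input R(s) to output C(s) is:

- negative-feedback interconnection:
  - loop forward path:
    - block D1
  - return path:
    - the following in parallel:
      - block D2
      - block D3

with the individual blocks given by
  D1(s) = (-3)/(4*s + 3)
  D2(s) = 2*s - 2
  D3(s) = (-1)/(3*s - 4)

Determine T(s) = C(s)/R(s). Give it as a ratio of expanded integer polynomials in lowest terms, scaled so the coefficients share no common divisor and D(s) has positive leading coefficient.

First reduce the diagram to T(s).

Step 1. parallel reduction of D2, D3; result (6*s^2 - 14*s + 7)/(3*s - 4)
Step 2. apply the feedback formula to D1, (D2+D3); the result is T(s) itself (integer coefficients, no common factor, positive leading denominator coefficient)

Answer: (9*s - 12)/(6*s^2 - 35*s + 33)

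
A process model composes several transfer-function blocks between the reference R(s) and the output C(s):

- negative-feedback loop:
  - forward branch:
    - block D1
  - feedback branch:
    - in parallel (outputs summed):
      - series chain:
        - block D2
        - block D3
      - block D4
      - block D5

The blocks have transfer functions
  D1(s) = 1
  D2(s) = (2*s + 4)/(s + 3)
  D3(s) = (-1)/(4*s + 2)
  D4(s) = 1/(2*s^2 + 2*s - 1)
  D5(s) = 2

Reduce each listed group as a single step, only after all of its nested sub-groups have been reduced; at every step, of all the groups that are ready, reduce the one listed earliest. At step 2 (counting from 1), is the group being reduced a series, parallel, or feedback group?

The answer is parallel.

Reasoning:
Step 1: series reduction of D2, D3
Step 2: parallel reduction of (D2*D3), D4, D5
Step 3: collapse the loop (D1 forward, ((D2*D3)+D4+D5) return)
Step 2: parallel.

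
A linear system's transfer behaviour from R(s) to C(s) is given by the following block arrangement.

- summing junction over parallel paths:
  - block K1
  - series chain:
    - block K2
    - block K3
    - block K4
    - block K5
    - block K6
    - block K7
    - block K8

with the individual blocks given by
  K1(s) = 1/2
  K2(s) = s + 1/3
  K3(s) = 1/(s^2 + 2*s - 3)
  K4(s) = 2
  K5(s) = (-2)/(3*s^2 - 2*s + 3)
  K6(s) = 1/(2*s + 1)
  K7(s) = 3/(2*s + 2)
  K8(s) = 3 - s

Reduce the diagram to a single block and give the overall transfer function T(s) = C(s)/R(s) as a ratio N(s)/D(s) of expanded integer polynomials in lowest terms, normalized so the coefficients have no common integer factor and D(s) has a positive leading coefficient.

1. series reduction of K2, K3, K4, K5, K6, K7, K8 gives (6*s^2 - 16*s - 6)/(6*s^6 + 17*s^5 - 5*s^4 - 2*s^3 + 8*s^2 - 15*s - 9)
2. add K1, (K2*K3*K4*K5*K6*K7*K8) (parallel) - this is the overall T(s), already in the required normalized form

Therefore the answer is (6*s^6 + 17*s^5 - 5*s^4 - 2*s^3 + 20*s^2 - 47*s - 21)/(12*s^6 + 34*s^5 - 10*s^4 - 4*s^3 + 16*s^2 - 30*s - 18).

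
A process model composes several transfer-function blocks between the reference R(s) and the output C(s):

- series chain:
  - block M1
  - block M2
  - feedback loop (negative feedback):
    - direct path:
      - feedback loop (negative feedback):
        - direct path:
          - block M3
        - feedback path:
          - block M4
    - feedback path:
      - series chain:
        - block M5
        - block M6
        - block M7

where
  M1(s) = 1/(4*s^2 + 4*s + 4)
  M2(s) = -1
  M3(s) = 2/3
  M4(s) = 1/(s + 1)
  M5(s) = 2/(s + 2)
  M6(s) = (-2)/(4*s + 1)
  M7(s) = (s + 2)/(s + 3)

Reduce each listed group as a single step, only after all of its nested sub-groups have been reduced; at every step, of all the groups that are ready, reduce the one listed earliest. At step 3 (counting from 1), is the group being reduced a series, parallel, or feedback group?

Reducing step by step:

1. reduce the feedback loop with forward M3 and return M4
2. combine M5, M6, M7 in series
3. feedback reduction of [M3/(1+M3*M4)], (M5*M6*M7)
4. reduce the series chain M1, M2, [[M3/(1+M3*M4)]/(1+[M3/(1+M3*M4)]*(M5*M6*M7))]
At step 3 the group reduced is feedback.

Answer: feedback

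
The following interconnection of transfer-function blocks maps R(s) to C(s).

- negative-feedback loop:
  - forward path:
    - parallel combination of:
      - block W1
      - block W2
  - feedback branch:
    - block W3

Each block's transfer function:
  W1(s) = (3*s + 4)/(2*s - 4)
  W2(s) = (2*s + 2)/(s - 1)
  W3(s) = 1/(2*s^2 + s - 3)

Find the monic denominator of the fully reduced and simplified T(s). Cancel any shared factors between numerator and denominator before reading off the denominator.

Reducing step by step:

Step 1. add W1, W2 (parallel): (7*s^2 - 3*s - 12)/(2*s^2 - 6*s + 4)
Step 2. reduce the feedback loop with forward (W1+W2) and return W3: (14*s^4 + s^3 - 48*s^2 - 3*s + 36)/(4*s^4 - 10*s^3 + 3*s^2 + 19*s - 24)
No further cancellation is possible in the step-2 result, so that is T(s). Its denominator becomes monic after dividing by the leading coefficient 4.

Answer: s^4 - 5*s^3/2 + 3*s^2/4 + 19*s/4 - 6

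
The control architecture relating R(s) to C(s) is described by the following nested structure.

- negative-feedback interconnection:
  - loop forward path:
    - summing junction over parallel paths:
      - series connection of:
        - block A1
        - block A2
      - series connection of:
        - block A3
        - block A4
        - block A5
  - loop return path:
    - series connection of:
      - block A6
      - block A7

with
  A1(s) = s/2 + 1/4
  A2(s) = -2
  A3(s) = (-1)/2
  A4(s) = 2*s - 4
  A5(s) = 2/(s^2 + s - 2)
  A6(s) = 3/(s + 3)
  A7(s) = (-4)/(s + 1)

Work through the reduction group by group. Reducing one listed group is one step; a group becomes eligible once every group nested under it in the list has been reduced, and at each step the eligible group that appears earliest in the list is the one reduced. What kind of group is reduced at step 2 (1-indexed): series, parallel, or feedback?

Step 1 - combine A1, A2 in series
Step 2 - cascade A3, A4, A5
Step 3 - add (A1*A2), (A3*A4*A5) (parallel)
Step 4 - multiply A6, A7 (series)
Step 5 - collapse the loop (((A1*A2)+(A3*A4*A5)) forward, (A6*A7) return)
The group at step 2 is a series group.

Answer: series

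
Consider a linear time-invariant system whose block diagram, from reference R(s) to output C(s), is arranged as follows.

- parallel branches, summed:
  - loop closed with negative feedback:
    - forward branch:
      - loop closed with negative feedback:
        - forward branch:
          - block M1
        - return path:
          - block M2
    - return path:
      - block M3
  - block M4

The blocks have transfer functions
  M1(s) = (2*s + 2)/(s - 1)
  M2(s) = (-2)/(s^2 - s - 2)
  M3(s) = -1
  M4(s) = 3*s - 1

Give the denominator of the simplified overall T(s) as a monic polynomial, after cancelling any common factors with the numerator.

The answer is s^2 + s - 2.

Reasoning:
[1] apply the feedback formula to M1, M2: (2*s^2 - 2*s - 4)/(s^2 - 3*s - 2)
[2] reduce the feedback loop with forward [M1/(1+M1*M2)] and return M3: (-2*s^2 + 2*s + 4)/(s^2 + s - 2)
[3] combine [[M1/(1+M1*M2)]/(1+[M1/(1+M1*M2)]*M3)], M4 in parallel: (3*s^3 - 5*s + 6)/(s^2 + s - 2)
The result of step 3 is T(s) in lowest terms. Its denominator already has leading coefficient 1, so it is monic as it stands.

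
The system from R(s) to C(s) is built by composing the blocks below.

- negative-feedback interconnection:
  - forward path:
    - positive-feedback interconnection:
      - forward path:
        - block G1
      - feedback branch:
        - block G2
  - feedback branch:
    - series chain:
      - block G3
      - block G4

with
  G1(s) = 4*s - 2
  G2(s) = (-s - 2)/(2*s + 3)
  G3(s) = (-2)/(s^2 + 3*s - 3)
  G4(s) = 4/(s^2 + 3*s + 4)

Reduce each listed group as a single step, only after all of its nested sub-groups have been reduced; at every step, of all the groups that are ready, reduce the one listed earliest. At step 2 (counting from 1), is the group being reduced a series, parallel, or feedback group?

Step 1: apply the feedback formula to G1, G2
Step 2: reduce the series chain G3, G4
Step 3: apply the feedback formula to [G1/(1-G1*G2)], (G3*G4)
The group at step 2 is a series group.

Therefore the answer is series.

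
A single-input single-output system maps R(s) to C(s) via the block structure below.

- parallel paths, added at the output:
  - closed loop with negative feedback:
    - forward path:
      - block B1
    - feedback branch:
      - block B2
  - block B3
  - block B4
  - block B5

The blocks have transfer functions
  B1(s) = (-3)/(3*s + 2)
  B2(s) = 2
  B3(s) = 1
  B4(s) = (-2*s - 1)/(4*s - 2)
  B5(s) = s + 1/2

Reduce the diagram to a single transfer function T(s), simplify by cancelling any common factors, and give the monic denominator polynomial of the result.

Step 1 - feedback reduction of B1, B2: (-3)/(3*s - 4)
Step 2 - add [B1/(1+B1*B2)], B3, B4, B5 (parallel): (6*s^3 - 5*s^2 - 16*s + 11)/(6*s^2 - 11*s + 4)
Step 2 gives the fully reduced T(s), with no common factor left to cancel. The denominator's leading coefficient is 6, so divide each of its coefficients by 6 to get the monic form.

Therefore the answer is s^2 - 11*s/6 + 2/3.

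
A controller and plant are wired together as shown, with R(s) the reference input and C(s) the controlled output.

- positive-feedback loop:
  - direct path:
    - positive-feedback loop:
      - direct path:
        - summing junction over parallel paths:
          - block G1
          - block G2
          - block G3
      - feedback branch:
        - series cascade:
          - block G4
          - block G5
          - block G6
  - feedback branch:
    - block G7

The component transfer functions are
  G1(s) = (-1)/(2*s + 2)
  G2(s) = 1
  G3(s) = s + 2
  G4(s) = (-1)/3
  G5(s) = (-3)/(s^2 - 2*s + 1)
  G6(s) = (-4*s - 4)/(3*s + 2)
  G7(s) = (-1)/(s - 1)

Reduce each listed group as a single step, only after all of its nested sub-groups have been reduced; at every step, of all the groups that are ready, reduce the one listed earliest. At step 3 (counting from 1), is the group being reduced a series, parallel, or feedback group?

1. parallel reduction of G1, G2, G3
2. series reduction of G4, G5, G6
3. reduce the feedback loop with forward (G1+G2+G3) and return (G4*G5*G6)
4. feedback reduction of [(G1+G2+G3)/(1-(G1+G2+G3)*(G4*G5*G6))], G7
Step 3 collapses a feedback group.

Hence the answer: feedback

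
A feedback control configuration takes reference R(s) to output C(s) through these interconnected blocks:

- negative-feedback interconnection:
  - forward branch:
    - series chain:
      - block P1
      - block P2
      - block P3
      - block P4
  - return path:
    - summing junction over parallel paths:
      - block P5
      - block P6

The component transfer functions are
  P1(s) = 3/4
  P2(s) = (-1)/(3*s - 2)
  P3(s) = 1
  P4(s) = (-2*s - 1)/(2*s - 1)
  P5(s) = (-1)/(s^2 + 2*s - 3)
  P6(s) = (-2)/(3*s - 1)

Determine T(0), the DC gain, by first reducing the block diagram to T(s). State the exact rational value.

Answer: 1/5

Working:
Step 1 - reduce the series chain P1, P2, P3, P4 -> (6*s + 3)/(24*s^2 - 28*s + 8)
Step 2 - combine P5, P6 in parallel -> (-2*s^2 - 7*s + 7)/(3*s^3 + 5*s^2 - 11*s + 3)
Step 3 - apply the feedback formula to (P1*P2*P3*P4), (P5+P6) -> (18*s^4 + 39*s^3 - 51*s^2 - 15*s + 9)/(72*s^5 + 36*s^4 - 392*s^3 + 372*s^2 - 151*s + 45)
The step-3 result is T(s). Setting s = 0: T(0) = 9/45 = 1/5.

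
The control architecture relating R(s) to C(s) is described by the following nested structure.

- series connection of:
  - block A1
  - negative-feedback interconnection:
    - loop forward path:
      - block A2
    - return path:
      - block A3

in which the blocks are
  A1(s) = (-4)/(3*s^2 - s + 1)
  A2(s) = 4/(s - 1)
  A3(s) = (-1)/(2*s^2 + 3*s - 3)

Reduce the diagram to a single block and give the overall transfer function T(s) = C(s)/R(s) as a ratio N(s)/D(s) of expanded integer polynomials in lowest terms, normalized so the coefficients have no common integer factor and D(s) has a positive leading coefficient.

Step 1 - feedback reduction of A2, A3 = (8*s^2 + 12*s - 12)/(2*s^3 + s^2 - 6*s - 1)
Step 2 - combine A1, [A2/(1+A2*A3)] in series; the result is T(s) itself (integer coefficients, no common factor, positive leading denominator coefficient)

Therefore the answer is (-32*s^2 - 48*s + 48)/(6*s^5 + s^4 - 17*s^3 + 4*s^2 - 5*s - 1).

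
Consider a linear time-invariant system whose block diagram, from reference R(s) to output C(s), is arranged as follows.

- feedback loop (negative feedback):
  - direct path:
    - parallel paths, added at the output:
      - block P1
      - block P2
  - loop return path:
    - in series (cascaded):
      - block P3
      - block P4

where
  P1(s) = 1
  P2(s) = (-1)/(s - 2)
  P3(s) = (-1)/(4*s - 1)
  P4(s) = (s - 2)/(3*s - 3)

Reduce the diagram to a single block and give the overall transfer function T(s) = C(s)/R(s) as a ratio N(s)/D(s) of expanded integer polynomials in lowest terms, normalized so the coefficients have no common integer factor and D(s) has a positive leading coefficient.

Answer: (12*s^3 - 51*s^2 + 48*s - 9)/(12*s^3 - 40*s^2 + 38*s - 12)

Working:
Step 1 - sum the parallel branches P1, P2, giving (s - 3)/(s - 2)
Step 2 - cascade P3, P4, giving (2 - s)/(12*s^2 - 15*s + 3)
Step 3 - collapse the loop ((P1+P2) forward, (P3*P4) return): this yields T(s), and no further normalization is needed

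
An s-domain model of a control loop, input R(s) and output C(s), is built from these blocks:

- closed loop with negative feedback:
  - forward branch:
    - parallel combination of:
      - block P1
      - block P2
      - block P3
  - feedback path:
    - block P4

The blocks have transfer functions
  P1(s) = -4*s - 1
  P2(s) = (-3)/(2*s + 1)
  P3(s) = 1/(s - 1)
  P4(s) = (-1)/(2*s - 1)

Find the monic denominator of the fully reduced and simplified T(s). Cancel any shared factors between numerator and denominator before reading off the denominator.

1. reduce the parallel group P1, P2, P3 gives (-8*s^3 + 2*s^2 + 4*s + 5)/(2*s^2 - s - 1)
2. collapse the loop ((P1+P2+P3) forward, P4 return) gives (-16*s^4 + 12*s^3 + 6*s^2 + 6*s - 5)/(12*s^3 - 6*s^2 - 5*s - 4)
The result of step 2 is T(s) in lowest terms. Its denominator has leading coefficient 12; dividing the denominator through by 12 makes it monic.

Therefore the answer is s^3 - s^2/2 - 5*s/12 - 1/3.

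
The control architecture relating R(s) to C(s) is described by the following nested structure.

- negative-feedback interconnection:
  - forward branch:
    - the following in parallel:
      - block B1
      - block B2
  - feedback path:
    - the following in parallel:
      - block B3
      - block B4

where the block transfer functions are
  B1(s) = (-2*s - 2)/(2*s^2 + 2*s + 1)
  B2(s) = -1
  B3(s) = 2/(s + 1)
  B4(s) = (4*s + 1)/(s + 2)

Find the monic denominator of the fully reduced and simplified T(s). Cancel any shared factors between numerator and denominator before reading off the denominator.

(1) parallel reduction of B1, B2: (-2*s^2 - 4*s - 3)/(2*s^2 + 2*s + 1)
(2) sum the parallel branches B3, B4: (4*s^2 + 7*s + 5)/(s^2 + 3*s + 2)
(3) reduce the feedback loop with forward (B1+B2) and return (B3+B4): (2*s^4 + 10*s^3 + 19*s^2 + 17*s + 6)/(6*s^4 + 22*s^3 + 39*s^2 + 34*s + 13)
Step 3 gives the fully reduced T(s), with no common factor left to cancel. The denominator's leading coefficient is 6, so divide each of its coefficients by 6 to get the monic form.

Therefore the answer is s^4 + 11*s^3/3 + 13*s^2/2 + 17*s/3 + 13/6.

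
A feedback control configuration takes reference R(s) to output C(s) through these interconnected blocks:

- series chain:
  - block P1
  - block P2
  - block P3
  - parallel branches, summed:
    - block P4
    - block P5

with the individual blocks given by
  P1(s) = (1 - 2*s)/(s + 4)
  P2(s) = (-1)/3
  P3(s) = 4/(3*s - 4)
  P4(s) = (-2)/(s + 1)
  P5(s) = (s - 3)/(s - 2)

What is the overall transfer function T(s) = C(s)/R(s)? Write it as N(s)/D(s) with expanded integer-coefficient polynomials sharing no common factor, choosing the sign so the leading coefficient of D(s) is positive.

Step 1 - sum the parallel branches P4, P5; result (s^2 - 4*s + 1)/(s^2 - s - 2)
Step 2 - cascade P1, P2, P3, (P4+P5): this yields T(s), and no further normalization is needed

Therefore the answer is (8*s^3 - 36*s^2 + 24*s - 4)/(9*s^4 + 15*s^3 - 90*s^2 + 96).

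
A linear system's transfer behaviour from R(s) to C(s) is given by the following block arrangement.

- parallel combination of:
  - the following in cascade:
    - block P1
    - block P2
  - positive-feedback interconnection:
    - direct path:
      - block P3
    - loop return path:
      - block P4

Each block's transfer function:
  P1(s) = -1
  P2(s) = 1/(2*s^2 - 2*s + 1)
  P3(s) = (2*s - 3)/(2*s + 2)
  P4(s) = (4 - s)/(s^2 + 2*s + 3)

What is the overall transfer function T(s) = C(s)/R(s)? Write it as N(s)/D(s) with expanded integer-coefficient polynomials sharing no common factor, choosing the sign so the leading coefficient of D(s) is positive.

The answer is (4*s^5 - 2*s^4 - 2*s^3 - 25*s^2 + 19*s - 27)/(4*s^5 + 12*s^4 - 16*s^3 + 46*s^2 - 37*s + 18).

Reasoning:
(1) reduce the series chain P1, P2; result (-1)/(2*s^2 - 2*s + 1)
(2) reduce the feedback loop with forward P3 and return P4; result (2*s^3 + s^2 - 9)/(2*s^3 + 8*s^2 - s + 18)
(3) combine (P1*P2), [P3/(1-P3*P4)] in parallel, which is the overall transfer function T(s) = C(s)/R(s) in lowest terms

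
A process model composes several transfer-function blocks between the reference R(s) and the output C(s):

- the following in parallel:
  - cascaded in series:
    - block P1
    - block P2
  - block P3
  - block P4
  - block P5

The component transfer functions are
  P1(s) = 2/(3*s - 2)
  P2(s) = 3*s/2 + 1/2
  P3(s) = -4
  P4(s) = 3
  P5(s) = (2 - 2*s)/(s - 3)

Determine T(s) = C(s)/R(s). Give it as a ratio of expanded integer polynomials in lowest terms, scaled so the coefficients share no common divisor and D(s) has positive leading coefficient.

Step 1. combine P1, P2 in series = (3*s + 1)/(3*s - 2)
Step 2. combine (P1*P2), P3, P4, P5 in parallel - this is the overall T(s), already in the required normalized form

Answer: (-6*s^2 + 13*s - 13)/(3*s^2 - 11*s + 6)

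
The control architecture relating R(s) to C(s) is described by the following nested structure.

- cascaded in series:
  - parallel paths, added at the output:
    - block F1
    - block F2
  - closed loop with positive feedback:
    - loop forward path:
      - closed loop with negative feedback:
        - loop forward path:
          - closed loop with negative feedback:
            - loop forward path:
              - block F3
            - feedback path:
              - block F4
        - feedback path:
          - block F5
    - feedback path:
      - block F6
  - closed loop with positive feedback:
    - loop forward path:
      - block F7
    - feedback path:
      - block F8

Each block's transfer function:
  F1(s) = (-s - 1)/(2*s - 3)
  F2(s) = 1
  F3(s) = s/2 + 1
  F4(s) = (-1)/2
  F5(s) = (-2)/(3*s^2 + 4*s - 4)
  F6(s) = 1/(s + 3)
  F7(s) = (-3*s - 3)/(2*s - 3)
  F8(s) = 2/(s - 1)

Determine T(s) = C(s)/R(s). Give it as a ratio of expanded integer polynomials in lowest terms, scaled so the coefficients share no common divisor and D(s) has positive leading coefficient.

Step 1 - parallel reduction of F1, F2 gives (s - 4)/(2*s - 3)
Step 2 - collapse the loop (F3 forward, F4 return) gives (-2*s - 4)/(s - 2)
Step 3 - apply the feedback formula to [F3/(1+F3*F4)], F5 gives (-6*s^2 - 8*s + 8)/(3*s^2 - 8*s + 8)
Step 4 - apply the feedback formula to [[F3/(1+F3*F4)]/(1+[F3/(1+F3*F4)]*F5)], F6 gives (-6*s^3 - 26*s^2 - 16*s + 24)/(3*s^3 + 7*s^2 - 8*s + 16)
Step 5 - close the feedback loop around F7, F8 gives (3 - 3*s^2)/(2*s^2 + s + 9)
Step 6 - series reduction of (F1+F2), [[[F3/(1+F3*F4)]/(1+[F3/(1+F3*F4)]*F5)]/(1-[[F3/(1+F3*F4)]/(1+[F3/(1+F3*F4)]*F5)]*F6)], [F7/(1-F7*F8)], which is the overall transfer function T(s) = C(s)/R(s) in lowest terms

Therefore the answer is (18*s^6 + 6*s^5 - 282*s^4 - 270*s^3 + 552*s^2 + 264*s - 288)/(12*s^6 + 16*s^5 - 15*s^4 + 120*s^3 - 373*s^2 + 456*s - 432).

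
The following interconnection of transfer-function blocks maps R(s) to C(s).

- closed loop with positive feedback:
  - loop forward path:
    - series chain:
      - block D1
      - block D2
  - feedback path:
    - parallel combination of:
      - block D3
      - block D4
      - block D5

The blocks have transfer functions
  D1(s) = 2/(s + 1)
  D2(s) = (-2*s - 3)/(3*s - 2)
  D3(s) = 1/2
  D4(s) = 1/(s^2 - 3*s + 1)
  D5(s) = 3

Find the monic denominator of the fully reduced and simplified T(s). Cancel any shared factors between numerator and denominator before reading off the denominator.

First reduce the diagram to T(s).

Step 1: series reduction of D1, D2: (-4*s - 6)/(3*s^2 + s - 2)
Step 2: reduce the parallel group D3, D4, D5: (7*s^2 - 21*s + 9)/(2*s^2 - 6*s + 2)
Step 3: collapse the loop ((D1*D2) forward, (D3+D4+D5) return): (-4*s^3 + 6*s^2 + 14*s - 6)/(3*s^4 + 6*s^3 - 23*s^2 - 38*s + 25)
T(s) is the step-3 result (common factors already cancelled). Leading coefficient of the denominator: 3. Divide through by 3 for the monic polynomial.

Answer: s^4 + 2*s^3 - 23*s^2/3 - 38*s/3 + 25/3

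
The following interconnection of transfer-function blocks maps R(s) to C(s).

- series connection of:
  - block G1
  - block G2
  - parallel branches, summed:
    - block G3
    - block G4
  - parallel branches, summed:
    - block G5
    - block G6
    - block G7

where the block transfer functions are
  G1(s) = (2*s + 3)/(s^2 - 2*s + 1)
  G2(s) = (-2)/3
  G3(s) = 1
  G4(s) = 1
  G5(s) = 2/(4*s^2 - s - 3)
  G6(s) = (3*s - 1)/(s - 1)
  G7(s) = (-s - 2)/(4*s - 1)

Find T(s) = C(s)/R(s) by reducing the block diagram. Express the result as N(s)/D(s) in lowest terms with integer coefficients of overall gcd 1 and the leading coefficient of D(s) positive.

Step 1. parallel reduction of G3, G4, giving 2
Step 2. add G5, G6, G7 (parallel), giving (44*s^3 + s^2 - 4*s + 7)/(16*s^3 - 8*s^2 - 11*s + 3)
Step 3. cascade G1, G2, (G3+G4), (G5+G6+G7) - this is the overall T(s), already in the required normalized form

Final answer: (-352*s^4 - 536*s^3 + 20*s^2 - 8*s - 84)/(48*s^5 - 120*s^4 + 63*s^3 + 51*s^2 - 51*s + 9)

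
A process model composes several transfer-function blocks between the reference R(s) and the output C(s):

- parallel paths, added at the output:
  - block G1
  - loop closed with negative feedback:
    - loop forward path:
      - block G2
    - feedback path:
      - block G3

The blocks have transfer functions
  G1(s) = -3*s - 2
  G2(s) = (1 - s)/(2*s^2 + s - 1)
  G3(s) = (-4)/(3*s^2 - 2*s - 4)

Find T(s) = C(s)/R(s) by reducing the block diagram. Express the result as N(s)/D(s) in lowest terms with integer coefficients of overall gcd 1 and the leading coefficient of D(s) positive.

The answer is (-18*s^5 - 9*s^4 + 38*s^3 + 25*s^2 - 2*s - 4)/(6*s^4 - s^3 - 13*s^2 + 2*s).

Reasoning:
Step 1 - apply the feedback formula to G2, G3 = (-3*s^3 + 5*s^2 + 2*s - 4)/(6*s^4 - s^3 - 13*s^2 + 2*s)
Step 2 - add G1, [G2/(1+G2*G3)] (parallel), which is the overall transfer function T(s) = C(s)/R(s) in lowest terms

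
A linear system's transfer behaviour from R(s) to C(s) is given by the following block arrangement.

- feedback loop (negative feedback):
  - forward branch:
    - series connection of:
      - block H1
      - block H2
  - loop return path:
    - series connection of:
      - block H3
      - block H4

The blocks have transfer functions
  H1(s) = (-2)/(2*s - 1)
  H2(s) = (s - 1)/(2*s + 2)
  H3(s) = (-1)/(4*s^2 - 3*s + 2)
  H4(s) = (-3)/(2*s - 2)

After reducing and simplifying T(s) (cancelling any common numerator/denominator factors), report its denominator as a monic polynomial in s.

The answer is s^4 - s^3/4 - 3*s^2/8 + 5*s/8 - 7/16.

Reasoning:
Step 1 - combine H1, H2 in series: (1 - s)/(2*s^2 + s - 1)
Step 2 - multiply H3, H4 (series): 3/(8*s^3 - 14*s^2 + 10*s - 4)
Step 3 - close the feedback loop around (H1*H2), (H3*H4): (-8*s^3 + 14*s^2 - 10*s + 4)/(16*s^4 - 4*s^3 - 6*s^2 + 10*s - 7)
That last expression is T(s), already simplified. Scaling its denominator by 1/16 (the reciprocal of the leading coefficient) yields the monic denominator.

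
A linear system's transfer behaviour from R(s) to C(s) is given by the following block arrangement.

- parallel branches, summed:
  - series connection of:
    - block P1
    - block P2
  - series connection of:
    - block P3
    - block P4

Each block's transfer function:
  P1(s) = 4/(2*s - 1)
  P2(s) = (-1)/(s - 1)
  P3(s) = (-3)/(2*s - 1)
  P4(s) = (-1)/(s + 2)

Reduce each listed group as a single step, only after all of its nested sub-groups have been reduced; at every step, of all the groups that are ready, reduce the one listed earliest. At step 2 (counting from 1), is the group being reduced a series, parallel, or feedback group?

1. combine P1, P2 in series
2. reduce the series chain P3, P4
3. reduce the parallel group (P1*P2), (P3*P4)
Step 2: series.

Answer: series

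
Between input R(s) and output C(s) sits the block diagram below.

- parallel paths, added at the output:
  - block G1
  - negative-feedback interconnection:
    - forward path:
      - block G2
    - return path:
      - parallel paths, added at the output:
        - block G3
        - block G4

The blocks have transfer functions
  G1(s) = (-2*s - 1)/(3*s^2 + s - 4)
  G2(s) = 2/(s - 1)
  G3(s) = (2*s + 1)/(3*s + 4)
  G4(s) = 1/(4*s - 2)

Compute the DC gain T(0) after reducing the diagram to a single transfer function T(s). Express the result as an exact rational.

Step 1: add G3, G4 (parallel) = (8*s^2 + 3*s + 2)/(12*s^2 + 10*s - 8)
Step 2: apply the feedback formula to G2, (G3+G4) = (12*s^2 + 10*s - 8)/(6*s^3 + 7*s^2 - 6*s + 6)
Step 3: add G1, [G2/(1+G2*(G3+G4))] (parallel) = (24*s^4 + 22*s^3 - 57*s^2 - 54*s + 26)/(18*s^5 + 27*s^4 - 35*s^3 - 16*s^2 + 30*s - 24)
DC gain: substitute s = 0 into T(s) from step 3: T(0) = 26/(-24) = -13/12.

Answer: -13/12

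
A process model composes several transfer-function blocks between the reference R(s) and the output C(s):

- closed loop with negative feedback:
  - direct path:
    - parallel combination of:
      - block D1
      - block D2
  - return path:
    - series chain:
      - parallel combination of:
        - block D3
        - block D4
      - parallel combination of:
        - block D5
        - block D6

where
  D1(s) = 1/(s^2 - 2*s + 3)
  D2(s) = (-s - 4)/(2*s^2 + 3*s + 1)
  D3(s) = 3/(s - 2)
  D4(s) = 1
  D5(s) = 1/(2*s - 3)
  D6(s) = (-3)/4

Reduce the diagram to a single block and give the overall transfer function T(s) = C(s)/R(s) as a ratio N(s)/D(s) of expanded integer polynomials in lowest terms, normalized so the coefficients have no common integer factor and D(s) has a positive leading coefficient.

Reducing step by step:

(1) parallel reduction of D1, D2 = (-s^3 + 8*s - 11)/(2*s^4 - s^3 + s^2 + 7*s + 3)
(2) reduce the parallel group D3, D4 = (s + 1)/(s - 2)
(3) add D5, D6 (parallel) = (13 - 6*s)/(8*s - 12)
(4) reduce the series chain (D3+D4), (D5+D6) = (-6*s^2 + 7*s + 13)/(8*s^2 - 28*s + 24)
(5) apply the feedback formula to (D1+D2), ((D3+D4)*(D5+D6)) - this is the overall T(s), already in the required normalized form

Answer: (-8*s^5 + 28*s^4 + 40*s^3 - 312*s^2 + 500*s - 264)/(16*s^6 - 58*s^5 + 77*s^4 - 57*s^3 - 26*s^2 + 111*s - 71)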